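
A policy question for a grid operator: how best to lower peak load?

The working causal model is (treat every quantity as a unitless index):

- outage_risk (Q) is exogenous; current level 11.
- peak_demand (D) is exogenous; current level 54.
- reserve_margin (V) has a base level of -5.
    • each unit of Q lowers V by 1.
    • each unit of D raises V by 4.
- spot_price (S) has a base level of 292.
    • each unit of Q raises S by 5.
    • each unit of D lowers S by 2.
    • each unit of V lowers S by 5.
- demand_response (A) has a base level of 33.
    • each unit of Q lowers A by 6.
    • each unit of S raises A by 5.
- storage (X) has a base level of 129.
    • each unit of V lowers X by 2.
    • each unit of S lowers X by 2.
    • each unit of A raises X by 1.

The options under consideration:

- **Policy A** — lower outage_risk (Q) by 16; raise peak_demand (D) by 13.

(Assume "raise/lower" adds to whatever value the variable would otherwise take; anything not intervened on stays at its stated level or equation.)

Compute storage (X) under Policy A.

-3965

Policy A (Q − 16, D + 13):
  Q = 11 − 16 = -5
  D = 54 + 13 = 67
  V = -5 − (-5) + 4·67 = 268
  S = 292 + 5·(-5) − 2·67 − 5·268 = -1207
  A = 33 − 6·(-5) + 5·(-1207) = -5972
  X = 129 − 2·268 − 2·(-1207) + (-5972) = -3965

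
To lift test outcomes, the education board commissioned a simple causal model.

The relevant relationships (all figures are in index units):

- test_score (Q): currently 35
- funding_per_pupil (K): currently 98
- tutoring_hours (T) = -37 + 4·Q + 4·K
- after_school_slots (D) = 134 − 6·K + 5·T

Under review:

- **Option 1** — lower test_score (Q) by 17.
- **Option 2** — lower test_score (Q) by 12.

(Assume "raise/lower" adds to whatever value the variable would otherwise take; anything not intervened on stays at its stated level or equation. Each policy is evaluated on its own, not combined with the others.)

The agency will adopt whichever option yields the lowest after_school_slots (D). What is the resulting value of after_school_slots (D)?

Option 1 (Q − 17):
  Q = 35 − 17 = 18
  K = 98
  T = -37 + 4·18 + 4·98 = 427
  D = 134 − 6·98 + 5·427 = 1681
Option 2 (Q − 12):
  Q = 35 − 12 = 23
  K = 98
  T = -37 + 4·23 + 4·98 = 447
  D = 134 − 6·98 + 5·447 = 1781
Comparing — Option 1: D=1681, Option 2: D=1781. Lowest is 1681 (Option 1).

1681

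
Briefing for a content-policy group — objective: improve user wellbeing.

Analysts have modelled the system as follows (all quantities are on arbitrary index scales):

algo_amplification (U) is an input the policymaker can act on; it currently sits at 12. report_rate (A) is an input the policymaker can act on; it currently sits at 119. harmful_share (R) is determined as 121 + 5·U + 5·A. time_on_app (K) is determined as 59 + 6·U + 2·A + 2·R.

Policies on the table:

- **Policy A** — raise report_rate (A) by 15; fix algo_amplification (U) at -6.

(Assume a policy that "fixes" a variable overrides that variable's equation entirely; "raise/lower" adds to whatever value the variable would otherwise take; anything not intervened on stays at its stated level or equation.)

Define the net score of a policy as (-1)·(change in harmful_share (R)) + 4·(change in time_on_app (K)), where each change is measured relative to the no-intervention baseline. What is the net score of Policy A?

Baseline:
  U = 12
  A = 119
  R = 121 + 5·12 + 5·119 = 776
  K = 59 + 6·12 + 2·119 + 2·776 = 1921
Policy A (A + 15, U := -6):
  U = -6
  A = 119 + 15 = 134
  R = 121 + 5·(-6) + 5·134 = 761
  K = 59 + 6·(-6) + 2·134 + 2·761 = 1813
ΔR = 761 − 776 = -15; ΔK = 1813 − 1921 = -108
Score = (-1)·(-15) + 4·(-108) = -417

-417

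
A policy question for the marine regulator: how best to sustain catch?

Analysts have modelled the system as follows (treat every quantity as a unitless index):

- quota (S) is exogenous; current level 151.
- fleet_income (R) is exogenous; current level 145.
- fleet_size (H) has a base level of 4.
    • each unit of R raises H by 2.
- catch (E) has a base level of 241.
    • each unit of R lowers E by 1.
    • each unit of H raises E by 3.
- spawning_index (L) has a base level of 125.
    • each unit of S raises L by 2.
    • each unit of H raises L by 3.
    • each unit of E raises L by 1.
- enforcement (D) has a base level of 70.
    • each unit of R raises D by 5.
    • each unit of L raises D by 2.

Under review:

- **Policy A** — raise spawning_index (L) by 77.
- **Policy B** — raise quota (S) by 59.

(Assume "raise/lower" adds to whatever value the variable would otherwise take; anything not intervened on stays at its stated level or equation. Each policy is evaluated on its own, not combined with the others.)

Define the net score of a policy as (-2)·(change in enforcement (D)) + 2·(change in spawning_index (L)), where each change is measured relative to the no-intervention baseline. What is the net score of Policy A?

Baseline:
  S = 151
  R = 145
  H = 4 + 2·145 = 294
  E = 241 − 145 + 3·294 = 978
  L = 125 + 2·151 + 3·294 + 978 = 2287
  D = 70 + 5·145 + 2·2287 = 5369
Policy A (L + 77):
  S = 151
  R = 145
  H = 4 + 2·145 = 294
  E = 241 − 145 + 3·294 = 978
  L = 125 + 2·151 + 3·294 + 978 (+77 from intervention) = 2364
  D = 70 + 5·145 + 2·2364 = 5523
ΔD = 5523 − 5369 = 154; ΔL = 2364 − 2287 = 77
Score = (-2)·154 + 2·77 = -154

-154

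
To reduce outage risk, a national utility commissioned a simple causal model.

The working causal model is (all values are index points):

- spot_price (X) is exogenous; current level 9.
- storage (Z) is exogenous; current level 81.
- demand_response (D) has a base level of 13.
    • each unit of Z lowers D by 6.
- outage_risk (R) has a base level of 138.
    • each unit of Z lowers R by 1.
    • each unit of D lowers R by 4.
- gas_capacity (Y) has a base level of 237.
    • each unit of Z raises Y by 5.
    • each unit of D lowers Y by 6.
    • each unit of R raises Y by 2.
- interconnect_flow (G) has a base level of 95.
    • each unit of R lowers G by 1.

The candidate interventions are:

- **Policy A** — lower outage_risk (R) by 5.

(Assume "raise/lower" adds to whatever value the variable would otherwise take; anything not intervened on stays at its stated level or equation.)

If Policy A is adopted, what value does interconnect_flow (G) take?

-1849

Policy A (R − 5):
  Z = 81
  D = 13 − 6·81 = -473
  R = 138 − 81 − 4·(-473) (−5 from intervention) = 1944
  G = 95 − 1944 = -1849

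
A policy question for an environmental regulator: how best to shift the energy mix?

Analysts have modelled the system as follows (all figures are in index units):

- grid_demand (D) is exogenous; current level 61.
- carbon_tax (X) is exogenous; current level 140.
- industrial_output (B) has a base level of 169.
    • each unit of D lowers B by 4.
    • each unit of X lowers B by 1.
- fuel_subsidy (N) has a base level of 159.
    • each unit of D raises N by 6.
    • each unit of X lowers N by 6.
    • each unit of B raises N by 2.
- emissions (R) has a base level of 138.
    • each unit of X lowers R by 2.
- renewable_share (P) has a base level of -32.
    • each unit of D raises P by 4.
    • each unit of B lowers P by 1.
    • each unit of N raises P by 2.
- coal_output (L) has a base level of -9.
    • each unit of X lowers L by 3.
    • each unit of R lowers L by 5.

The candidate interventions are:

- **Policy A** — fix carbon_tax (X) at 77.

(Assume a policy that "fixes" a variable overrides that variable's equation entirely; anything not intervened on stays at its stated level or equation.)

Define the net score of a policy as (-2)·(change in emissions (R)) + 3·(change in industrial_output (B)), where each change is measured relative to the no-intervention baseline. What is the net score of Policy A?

Baseline:
  D = 61
  X = 140
  B = 169 − 4·61 − 140 = -215
  R = 138 − 2·140 = -142
Policy A (X := 77):
  D = 61
  X = 77
  B = 169 − 4·61 − 77 = -152
  R = 138 − 2·77 = -16
ΔR = -16 − (-142) = 126; ΔB = -152 − (-215) = 63
Score = (-2)·126 + 3·63 = -63

-63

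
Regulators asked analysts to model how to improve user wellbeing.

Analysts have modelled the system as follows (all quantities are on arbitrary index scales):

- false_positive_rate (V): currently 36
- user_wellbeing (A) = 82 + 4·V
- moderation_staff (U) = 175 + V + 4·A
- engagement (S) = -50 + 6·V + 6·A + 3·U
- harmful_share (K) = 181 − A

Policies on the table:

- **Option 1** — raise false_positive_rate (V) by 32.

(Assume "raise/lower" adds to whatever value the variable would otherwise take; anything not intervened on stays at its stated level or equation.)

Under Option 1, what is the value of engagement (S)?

Option 1 (V + 32):
  V = 36 + 32 = 68
  A = 82 + 4·68 = 354
  U = 175 + 68 + 4·354 = 1659
  S = -50 + 6·68 + 6·354 + 3·1659 = 7459

7459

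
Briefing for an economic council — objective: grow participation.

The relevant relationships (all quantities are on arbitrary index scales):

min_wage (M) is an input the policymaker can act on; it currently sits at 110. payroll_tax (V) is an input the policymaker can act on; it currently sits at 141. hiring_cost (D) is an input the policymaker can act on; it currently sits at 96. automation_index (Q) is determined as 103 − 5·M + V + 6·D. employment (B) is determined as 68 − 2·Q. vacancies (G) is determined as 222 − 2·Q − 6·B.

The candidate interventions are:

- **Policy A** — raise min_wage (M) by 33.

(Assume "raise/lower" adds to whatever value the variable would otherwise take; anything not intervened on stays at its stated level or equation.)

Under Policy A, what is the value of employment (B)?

Policy A (M + 33):
  M = 110 + 33 = 143
  V = 141
  D = 96
  Q = 103 − 5·143 + 141 + 6·96 = 105
  B = 68 − 2·105 = -142

-142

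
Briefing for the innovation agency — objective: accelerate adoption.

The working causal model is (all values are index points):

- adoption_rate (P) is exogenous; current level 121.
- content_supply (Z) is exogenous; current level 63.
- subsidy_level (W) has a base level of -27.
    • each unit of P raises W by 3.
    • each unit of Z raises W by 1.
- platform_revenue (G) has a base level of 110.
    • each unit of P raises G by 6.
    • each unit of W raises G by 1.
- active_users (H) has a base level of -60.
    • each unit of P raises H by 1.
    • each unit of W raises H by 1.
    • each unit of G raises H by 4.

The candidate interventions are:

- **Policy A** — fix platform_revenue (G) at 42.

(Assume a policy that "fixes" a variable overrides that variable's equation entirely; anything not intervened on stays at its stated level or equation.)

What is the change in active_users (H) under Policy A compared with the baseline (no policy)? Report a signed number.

-4772

Baseline:
  P = 121
  Z = 63
  W = -27 + 3·121 + 63 = 399
  G = 110 + 6·121 + 399 = 1235
  H = -60 + 121 + 399 + 4·1235 = 5400
Policy A (G := 42):
  P = 121
  Z = 63
  W = -27 + 3·121 + 63 = 399
  G = 42
  H = -60 + 121 + 399 + 4·42 = 628
Change in H: 628 − 5400 = -4772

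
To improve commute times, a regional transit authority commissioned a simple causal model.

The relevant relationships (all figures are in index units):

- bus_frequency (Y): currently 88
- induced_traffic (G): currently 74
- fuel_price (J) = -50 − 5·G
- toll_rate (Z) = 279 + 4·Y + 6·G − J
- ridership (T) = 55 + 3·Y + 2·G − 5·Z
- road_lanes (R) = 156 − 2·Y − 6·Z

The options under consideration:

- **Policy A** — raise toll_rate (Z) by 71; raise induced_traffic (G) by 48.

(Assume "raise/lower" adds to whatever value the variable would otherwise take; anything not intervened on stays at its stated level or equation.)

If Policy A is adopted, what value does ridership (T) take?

-9907

Policy A (Z + 71, G + 48):
  Y = 88
  G = 74 + 48 = 122
  J = -50 − 5·122 = -660
  Z = 279 + 4·88 + 6·122 − (-660) (+71 from intervention) = 2094
  T = 55 + 3·88 + 2·122 − 5·2094 = -9907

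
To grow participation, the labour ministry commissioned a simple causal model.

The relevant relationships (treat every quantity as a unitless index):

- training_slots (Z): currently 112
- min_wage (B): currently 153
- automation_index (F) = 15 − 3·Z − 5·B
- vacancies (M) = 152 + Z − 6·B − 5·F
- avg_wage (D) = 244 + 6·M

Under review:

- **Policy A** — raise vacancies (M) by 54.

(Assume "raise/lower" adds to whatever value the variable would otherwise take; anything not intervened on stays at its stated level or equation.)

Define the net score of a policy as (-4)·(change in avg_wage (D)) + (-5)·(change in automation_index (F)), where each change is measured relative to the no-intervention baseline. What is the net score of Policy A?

Baseline:
  Z = 112
  B = 153
  F = 15 − 3·112 − 5·153 = -1086
  M = 152 + 112 − 6·153 − 5·(-1086) = 4776
  D = 244 + 6·4776 = 28900
Policy A (M + 54):
  Z = 112
  B = 153
  F = 15 − 3·112 − 5·153 = -1086
  M = 152 + 112 − 6·153 − 5·(-1086) (+54 from intervention) = 4830
  D = 244 + 6·4830 = 29224
ΔD = 29224 − 28900 = 324; ΔF = -1086 − (-1086) = 0
Score = (-4)·324 + (-5)·0 = -1296

-1296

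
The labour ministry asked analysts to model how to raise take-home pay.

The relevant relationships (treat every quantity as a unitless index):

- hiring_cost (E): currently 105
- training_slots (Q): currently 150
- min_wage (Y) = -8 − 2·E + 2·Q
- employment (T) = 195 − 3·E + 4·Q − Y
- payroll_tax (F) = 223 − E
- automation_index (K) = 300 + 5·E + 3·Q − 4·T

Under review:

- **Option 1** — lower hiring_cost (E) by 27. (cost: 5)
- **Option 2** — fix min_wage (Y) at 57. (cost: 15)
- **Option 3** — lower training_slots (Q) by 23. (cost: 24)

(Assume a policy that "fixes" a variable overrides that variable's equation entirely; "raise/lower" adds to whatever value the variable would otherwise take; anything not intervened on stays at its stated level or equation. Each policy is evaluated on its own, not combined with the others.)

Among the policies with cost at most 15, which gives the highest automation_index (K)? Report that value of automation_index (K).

Option 1 (E − 27):
  E = 105 − 27 = 78
  Q = 150
  Y = -8 − 2·78 + 2·150 = 136
  T = 195 − 3·78 + 4·150 − 136 = 425
  K = 300 + 5·78 + 3·150 − 4·425 = -560
Option 2 (Y := 57):
  E = 105
  Q = 150
  Y = 57
  T = 195 − 3·105 + 4·150 − 57 = 423
  K = 300 + 5·105 + 3·150 − 4·423 = -417
Comparing — Option 1: K=-560, Option 2: K=-417. Highest is -417 (Option 2).

-417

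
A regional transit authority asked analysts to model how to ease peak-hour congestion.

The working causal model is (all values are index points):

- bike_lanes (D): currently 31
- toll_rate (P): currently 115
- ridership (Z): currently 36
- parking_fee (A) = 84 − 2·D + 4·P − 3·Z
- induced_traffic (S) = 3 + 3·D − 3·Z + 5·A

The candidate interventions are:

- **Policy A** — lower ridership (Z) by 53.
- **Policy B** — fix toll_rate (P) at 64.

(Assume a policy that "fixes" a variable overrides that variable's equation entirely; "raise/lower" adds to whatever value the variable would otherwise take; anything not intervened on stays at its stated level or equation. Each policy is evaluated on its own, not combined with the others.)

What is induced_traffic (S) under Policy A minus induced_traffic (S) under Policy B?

1974

Policy A (Z − 53):
  D = 31
  P = 115
  Z = 36 − 53 = -17
  A = 84 − 2·31 + 4·115 − 3·(-17) = 533
  S = 3 + 3·31 − 3·(-17) + 5·533 = 2812
Policy B (P := 64):
  D = 31
  P = 64
  Z = 36
  A = 84 − 2·31 + 4·64 − 3·36 = 170
  S = 3 + 3·31 − 3·36 + 5·170 = 838
S: 2812 − 838 = 1974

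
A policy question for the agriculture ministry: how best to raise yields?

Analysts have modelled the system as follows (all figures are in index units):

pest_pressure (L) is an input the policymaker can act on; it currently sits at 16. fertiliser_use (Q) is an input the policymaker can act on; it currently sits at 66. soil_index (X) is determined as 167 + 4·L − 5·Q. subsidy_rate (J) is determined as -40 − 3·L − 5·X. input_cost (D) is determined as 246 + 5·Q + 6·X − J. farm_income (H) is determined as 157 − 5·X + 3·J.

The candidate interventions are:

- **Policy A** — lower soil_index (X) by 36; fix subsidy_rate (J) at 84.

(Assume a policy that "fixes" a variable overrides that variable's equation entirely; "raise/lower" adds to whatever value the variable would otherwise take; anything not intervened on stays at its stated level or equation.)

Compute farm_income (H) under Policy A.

Policy A (X − 36, J := 84):
  L = 16
  Q = 66
  X = 167 + 4·16 − 5·66 (−36 from intervention) = -135
  J = 84
  H = 157 − 5·(-135) + 3·84 = 1084

1084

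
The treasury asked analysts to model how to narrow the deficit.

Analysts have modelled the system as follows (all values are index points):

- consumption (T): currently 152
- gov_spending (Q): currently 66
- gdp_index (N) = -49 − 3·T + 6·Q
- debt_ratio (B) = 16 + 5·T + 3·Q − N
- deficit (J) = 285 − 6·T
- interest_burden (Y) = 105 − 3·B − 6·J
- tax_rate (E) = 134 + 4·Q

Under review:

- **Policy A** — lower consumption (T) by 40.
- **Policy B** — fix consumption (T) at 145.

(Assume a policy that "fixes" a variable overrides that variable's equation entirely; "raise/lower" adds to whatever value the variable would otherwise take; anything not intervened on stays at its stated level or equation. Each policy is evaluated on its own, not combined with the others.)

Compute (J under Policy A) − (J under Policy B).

198

Policy A (T − 40):
  T = 152 − 40 = 112
  J = 285 − 6·112 = -387
Policy B (T := 145):
  T = 145
  J = 285 − 6·145 = -585
J: -387 − (-585) = 198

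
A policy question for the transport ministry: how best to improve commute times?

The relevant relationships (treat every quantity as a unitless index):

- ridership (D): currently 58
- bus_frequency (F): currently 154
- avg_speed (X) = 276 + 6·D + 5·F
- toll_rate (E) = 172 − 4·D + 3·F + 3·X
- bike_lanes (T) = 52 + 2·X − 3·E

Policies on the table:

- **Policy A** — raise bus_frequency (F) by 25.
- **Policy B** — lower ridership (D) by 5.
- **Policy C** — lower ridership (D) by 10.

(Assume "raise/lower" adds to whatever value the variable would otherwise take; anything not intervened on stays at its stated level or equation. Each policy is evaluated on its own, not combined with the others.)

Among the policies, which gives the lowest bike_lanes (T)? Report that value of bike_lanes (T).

-12012

Policy A (F + 25):
  D = 58
  F = 154 + 25 = 179
  X = 276 + 6·58 + 5·179 = 1519
  E = 172 − 4·58 + 3·179 + 3·1519 = 5034
  T = 52 + 2·1519 − 3·5034 = -12012
Policy B (D − 5):
  D = 58 − 5 = 53
  F = 154
  X = 276 + 6·53 + 5·154 = 1364
  E = 172 − 4·53 + 3·154 + 3·1364 = 4514
  T = 52 + 2·1364 − 3·4514 = -10762
Policy C (D − 10):
  D = 58 − 10 = 48
  F = 154
  X = 276 + 6·48 + 5·154 = 1334
  E = 172 − 4·48 + 3·154 + 3·1334 = 4444
  T = 52 + 2·1334 − 3·4444 = -10612
Comparing — Policy A: T=-12012, Policy B: T=-10762, Policy C: T=-10612. Lowest is -12012 (Policy A).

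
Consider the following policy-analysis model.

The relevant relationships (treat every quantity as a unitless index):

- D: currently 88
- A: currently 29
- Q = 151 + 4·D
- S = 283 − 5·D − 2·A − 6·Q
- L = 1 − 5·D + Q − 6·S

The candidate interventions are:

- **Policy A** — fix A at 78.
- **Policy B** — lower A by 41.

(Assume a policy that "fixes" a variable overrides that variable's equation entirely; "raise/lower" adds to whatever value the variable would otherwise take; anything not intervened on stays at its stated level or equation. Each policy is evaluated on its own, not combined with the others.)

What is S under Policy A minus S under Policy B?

-180

Policy A (A := 78):
  D = 88
  A = 78
  Q = 151 + 4·88 = 503
  S = 283 − 5·88 − 2·78 − 6·503 = -3331
Policy B (A − 41):
  D = 88
  A = 29 − 41 = -12
  Q = 151 + 4·88 = 503
  S = 283 − 5·88 − 2·(-12) − 6·503 = -3151
S: -3331 − (-3151) = -180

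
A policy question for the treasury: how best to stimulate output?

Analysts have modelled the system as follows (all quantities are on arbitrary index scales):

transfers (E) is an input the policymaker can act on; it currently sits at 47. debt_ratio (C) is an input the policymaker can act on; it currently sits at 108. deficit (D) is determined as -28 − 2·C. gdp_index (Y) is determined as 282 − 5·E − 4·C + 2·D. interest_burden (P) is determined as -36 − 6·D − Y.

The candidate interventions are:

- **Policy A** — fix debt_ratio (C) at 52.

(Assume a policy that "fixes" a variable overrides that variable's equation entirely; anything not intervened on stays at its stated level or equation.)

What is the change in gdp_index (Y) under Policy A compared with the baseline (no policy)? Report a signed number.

Baseline:
  E = 47
  C = 108
  D = -28 − 2·108 = -244
  Y = 282 − 5·47 − 4·108 + 2·(-244) = -873
Policy A (C := 52):
  E = 47
  C = 52
  D = -28 − 2·52 = -132
  Y = 282 − 5·47 − 4·52 + 2·(-132) = -425
Change in Y: -425 − (-873) = 448

448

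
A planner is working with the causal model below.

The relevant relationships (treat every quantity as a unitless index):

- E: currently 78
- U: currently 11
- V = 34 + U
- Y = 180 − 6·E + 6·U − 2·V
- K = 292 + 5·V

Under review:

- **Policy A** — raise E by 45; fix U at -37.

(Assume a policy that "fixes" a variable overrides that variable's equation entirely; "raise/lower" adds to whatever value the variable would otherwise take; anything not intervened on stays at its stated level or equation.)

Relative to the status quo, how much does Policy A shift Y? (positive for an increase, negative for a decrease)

-462

Baseline:
  E = 78
  U = 11
  V = 34 + 11 = 45
  Y = 180 − 6·78 + 6·11 − 2·45 = -312
Policy A (E + 45, U := -37):
  E = 78 + 45 = 123
  U = -37
  V = 34 + (-37) = -3
  Y = 180 − 6·123 + 6·(-37) − 2·(-3) = -774
Change in Y: -774 − (-312) = -462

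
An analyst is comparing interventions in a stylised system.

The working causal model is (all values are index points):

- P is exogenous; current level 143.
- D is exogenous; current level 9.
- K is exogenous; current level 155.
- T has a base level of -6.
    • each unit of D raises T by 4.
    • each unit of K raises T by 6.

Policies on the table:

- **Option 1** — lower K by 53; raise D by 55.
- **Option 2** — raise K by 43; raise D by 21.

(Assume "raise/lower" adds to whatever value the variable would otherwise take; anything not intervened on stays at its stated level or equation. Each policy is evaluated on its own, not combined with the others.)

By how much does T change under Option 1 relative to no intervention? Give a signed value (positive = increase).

-98

Baseline:
  D = 9
  K = 155
  T = -6 + 4·9 + 6·155 = 960
Option 1 (K − 53, D + 55):
  D = 9 + 55 = 64
  K = 155 − 53 = 102
  T = -6 + 4·64 + 6·102 = 862
Change in T: 862 − 960 = -98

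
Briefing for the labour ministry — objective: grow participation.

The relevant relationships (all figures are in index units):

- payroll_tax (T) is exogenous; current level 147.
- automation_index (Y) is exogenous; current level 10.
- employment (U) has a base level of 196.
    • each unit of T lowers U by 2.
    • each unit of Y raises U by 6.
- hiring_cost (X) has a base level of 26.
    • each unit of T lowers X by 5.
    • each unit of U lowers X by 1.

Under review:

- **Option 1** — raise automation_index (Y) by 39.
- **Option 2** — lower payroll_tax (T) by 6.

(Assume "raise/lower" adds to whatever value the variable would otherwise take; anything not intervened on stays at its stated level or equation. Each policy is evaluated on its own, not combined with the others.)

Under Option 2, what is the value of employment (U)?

-26

Option 2 (T − 6):
  T = 147 − 6 = 141
  Y = 10
  U = 196 − 2·141 + 6·10 = -26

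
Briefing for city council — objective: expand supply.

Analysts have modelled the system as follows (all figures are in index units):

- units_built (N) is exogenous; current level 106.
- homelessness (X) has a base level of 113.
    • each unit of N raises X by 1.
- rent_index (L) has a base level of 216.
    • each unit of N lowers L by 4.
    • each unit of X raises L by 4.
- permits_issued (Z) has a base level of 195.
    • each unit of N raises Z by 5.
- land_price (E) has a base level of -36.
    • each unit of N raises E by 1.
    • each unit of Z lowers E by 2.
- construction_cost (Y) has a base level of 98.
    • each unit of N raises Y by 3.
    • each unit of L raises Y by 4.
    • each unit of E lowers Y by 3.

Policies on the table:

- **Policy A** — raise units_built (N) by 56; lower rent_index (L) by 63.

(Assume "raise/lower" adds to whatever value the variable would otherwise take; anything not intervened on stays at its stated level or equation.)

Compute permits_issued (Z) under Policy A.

1005

Policy A (N + 56, L − 63):
  N = 106 + 56 = 162
  Z = 195 + 5·162 = 1005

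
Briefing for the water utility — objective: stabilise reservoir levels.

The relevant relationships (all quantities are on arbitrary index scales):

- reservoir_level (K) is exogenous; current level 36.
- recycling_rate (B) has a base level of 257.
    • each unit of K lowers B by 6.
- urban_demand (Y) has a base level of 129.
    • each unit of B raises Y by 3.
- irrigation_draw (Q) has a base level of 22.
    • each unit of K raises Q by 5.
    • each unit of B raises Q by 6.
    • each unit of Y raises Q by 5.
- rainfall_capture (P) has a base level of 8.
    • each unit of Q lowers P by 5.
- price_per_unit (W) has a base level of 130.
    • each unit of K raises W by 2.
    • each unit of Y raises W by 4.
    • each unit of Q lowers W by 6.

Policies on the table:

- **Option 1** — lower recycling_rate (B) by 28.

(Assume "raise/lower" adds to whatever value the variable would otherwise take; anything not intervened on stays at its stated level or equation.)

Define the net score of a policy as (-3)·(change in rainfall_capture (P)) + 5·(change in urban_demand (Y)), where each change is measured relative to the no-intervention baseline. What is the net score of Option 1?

-9240

Baseline:
  K = 36
  B = 257 − 6·36 = 41
  Y = 129 + 3·41 = 252
  Q = 22 + 5·36 + 6·41 + 5·252 = 1708
  P = 8 − 5·1708 = -8532
Option 1 (B − 28):
  K = 36
  B = 257 − 6·36 (−28 from intervention) = 13
  Y = 129 + 3·13 = 168
  Q = 22 + 5·36 + 6·13 + 5·168 = 1120
  P = 8 − 5·1120 = -5592
ΔP = -5592 − (-8532) = 2940; ΔY = 168 − 252 = -84
Score = (-3)·2940 + 5·(-84) = -9240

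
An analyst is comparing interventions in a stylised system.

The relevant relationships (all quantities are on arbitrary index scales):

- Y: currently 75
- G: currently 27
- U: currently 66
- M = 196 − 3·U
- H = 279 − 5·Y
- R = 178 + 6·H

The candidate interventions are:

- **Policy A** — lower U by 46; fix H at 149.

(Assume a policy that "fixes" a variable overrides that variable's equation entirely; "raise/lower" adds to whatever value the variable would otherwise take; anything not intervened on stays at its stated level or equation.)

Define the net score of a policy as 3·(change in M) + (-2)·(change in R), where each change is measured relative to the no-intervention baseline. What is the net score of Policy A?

Baseline:
  Y = 75
  U = 66
  M = 196 − 3·66 = -2
  H = 279 − 5·75 = -96
  R = 178 + 6·(-96) = -398
Policy A (U − 46, H := 149):
  Y = 75
  U = 66 − 46 = 20
  M = 196 − 3·20 = 136
  H = 149
  R = 178 + 6·149 = 1072
ΔM = 136 − (-2) = 138; ΔR = 1072 − (-398) = 1470
Score = 3·138 + (-2)·1470 = -2526

-2526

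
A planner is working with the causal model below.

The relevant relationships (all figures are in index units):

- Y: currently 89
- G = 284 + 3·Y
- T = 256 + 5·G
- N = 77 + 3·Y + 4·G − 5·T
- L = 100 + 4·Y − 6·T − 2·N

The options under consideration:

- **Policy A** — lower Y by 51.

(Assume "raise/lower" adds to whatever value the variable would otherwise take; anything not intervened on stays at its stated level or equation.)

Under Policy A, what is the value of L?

Policy A (Y − 51):
  Y = 89 − 51 = 38
  G = 284 + 3·38 = 398
  T = 256 + 5·398 = 2246
  N = 77 + 3·38 + 4·398 − 5·2246 = -9447
  L = 100 + 4·38 − 6·2246 − 2·(-9447) = 5670

5670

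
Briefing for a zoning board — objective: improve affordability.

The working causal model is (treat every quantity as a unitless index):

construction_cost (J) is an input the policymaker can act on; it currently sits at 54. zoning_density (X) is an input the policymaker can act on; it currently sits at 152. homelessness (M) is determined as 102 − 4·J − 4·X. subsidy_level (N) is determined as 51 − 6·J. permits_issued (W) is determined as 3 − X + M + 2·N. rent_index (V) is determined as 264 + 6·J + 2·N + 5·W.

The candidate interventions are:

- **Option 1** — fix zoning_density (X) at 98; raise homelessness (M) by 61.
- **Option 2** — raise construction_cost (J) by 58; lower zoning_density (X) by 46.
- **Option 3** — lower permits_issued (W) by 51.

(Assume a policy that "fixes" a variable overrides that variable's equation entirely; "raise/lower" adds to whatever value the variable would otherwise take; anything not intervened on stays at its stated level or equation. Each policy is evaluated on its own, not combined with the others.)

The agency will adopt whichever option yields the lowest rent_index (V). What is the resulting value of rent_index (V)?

Option 1 (X := 98, M + 61):
  J = 54
  X = 98
  M = 102 − 4·54 − 4·98 (+61 from intervention) = -445
  N = 51 − 6·54 = -273
  W = 3 − 98 + (-445) + 2·(-273) = -1086
  V = 264 + 6·54 + 2·(-273) + 5·(-1086) = -5388
Option 2 (J + 58, X − 46):
  J = 54 + 58 = 112
  X = 152 − 46 = 106
  M = 102 − 4·112 − 4·106 = -770
  N = 51 − 6·112 = -621
  W = 3 − 106 + (-770) + 2·(-621) = -2115
  V = 264 + 6·112 + 2·(-621) + 5·(-2115) = -10881
Option 3 (W − 51):
  J = 54
  X = 152
  M = 102 − 4·54 − 4·152 = -722
  N = 51 − 6·54 = -273
  W = 3 − 152 + (-722) + 2·(-273) (−51 from intervention) = -1468
  V = 264 + 6·54 + 2·(-273) + 5·(-1468) = -7298
Comparing — Option 1: V=-5388, Option 2: V=-10881, Option 3: V=-7298. Lowest is -10881 (Option 2).

-10881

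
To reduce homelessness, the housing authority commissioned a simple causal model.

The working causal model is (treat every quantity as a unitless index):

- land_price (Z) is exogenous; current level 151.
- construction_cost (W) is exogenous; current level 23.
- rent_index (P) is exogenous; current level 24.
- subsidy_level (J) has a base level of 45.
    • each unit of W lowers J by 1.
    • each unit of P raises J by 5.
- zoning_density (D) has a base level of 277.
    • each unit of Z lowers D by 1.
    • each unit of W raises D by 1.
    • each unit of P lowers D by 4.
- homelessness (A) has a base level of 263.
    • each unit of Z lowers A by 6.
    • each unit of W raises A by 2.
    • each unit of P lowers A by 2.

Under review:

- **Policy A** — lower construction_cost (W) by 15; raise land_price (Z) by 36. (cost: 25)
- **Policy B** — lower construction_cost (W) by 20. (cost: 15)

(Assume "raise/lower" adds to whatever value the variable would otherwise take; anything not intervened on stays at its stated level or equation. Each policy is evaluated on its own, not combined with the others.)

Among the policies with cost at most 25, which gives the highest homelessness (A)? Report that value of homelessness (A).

Policy A (W − 15, Z + 36):
  Z = 151 + 36 = 187
  W = 23 − 15 = 8
  P = 24
  A = 263 − 6·187 + 2·8 − 2·24 = -891
Policy B (W − 20):
  Z = 151
  W = 23 − 20 = 3
  P = 24
  A = 263 − 6·151 + 2·3 − 2·24 = -685
Comparing — Policy A: A=-891, Policy B: A=-685. Highest is -685 (Policy B).

-685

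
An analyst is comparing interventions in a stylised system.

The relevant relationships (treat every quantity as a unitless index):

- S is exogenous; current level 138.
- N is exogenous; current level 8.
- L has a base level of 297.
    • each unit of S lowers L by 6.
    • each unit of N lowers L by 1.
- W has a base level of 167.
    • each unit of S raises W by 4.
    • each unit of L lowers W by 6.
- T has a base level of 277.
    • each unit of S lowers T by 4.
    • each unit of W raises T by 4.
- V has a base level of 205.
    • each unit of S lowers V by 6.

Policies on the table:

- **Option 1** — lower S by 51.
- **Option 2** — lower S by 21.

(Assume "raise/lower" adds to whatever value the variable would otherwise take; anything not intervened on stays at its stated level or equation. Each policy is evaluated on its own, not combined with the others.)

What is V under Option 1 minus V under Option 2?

Option 1 (S − 51):
  S = 138 − 51 = 87
  V = 205 − 6·87 = -317
Option 2 (S − 21):
  S = 138 − 21 = 117
  V = 205 − 6·117 = -497
V: -317 − (-497) = 180

180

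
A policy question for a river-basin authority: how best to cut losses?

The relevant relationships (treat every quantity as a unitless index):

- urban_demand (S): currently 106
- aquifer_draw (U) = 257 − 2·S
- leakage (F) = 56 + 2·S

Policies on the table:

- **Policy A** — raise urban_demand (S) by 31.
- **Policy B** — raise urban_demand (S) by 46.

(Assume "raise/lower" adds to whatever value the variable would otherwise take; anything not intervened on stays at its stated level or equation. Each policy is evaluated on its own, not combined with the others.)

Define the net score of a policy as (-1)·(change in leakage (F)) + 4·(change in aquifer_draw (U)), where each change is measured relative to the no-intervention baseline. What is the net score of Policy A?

-310

Baseline:
  S = 106
  U = 257 − 2·106 = 45
  F = 56 + 2·106 = 268
Policy A (S + 31):
  S = 106 + 31 = 137
  U = 257 − 2·137 = -17
  F = 56 + 2·137 = 330
ΔF = 330 − 268 = 62; ΔU = -17 − 45 = -62
Score = (-1)·62 + 4·(-62) = -310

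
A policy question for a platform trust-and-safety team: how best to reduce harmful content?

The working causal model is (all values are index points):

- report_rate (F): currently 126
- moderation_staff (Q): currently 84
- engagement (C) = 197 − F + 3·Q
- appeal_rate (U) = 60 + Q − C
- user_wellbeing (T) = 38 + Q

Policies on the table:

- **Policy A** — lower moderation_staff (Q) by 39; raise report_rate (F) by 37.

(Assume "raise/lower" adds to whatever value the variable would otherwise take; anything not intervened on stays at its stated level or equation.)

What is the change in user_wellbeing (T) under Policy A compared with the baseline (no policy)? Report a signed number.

-39

Baseline:
  Q = 84
  T = 38 + 84 = 122
Policy A (Q − 39, F + 37):
  Q = 84 − 39 = 45
  T = 38 + 45 = 83
Change in T: 83 − 122 = -39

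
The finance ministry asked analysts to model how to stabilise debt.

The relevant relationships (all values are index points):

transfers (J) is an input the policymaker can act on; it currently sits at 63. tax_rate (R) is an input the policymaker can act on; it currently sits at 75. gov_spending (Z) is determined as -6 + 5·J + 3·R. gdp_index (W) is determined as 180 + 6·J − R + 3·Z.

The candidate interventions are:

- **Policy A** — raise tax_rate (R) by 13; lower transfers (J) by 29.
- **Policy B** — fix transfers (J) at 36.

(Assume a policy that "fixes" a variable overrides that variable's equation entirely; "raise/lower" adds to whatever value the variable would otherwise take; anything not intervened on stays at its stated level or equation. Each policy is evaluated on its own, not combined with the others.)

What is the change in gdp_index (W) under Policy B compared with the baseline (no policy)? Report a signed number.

Baseline:
  J = 63
  R = 75
  Z = -6 + 5·63 + 3·75 = 534
  W = 180 + 6·63 − 75 + 3·534 = 2085
Policy B (J := 36):
  J = 36
  R = 75
  Z = -6 + 5·36 + 3·75 = 399
  W = 180 + 6·36 − 75 + 3·399 = 1518
Change in W: 1518 − 2085 = -567

-567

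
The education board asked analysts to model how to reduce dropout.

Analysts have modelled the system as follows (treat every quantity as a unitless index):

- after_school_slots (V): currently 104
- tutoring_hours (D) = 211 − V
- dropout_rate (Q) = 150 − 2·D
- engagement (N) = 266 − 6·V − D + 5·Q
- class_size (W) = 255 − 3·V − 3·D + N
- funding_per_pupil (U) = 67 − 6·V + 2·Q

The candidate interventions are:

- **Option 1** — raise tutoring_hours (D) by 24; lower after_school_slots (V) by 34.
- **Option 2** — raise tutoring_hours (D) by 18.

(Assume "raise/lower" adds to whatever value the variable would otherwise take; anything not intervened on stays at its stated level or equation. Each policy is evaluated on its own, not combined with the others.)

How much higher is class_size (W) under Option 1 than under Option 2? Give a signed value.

Option 1 (D + 24, V − 34):
  V = 104 − 34 = 70
  D = 211 − 70 (+24 from intervention) = 165
  Q = 150 − 2·165 = -180
  N = 266 − 6·70 − 165 + 5·(-180) = -1219
  W = 255 − 3·70 − 3·165 + (-1219) = -1669
Option 2 (D + 18):
  V = 104
  D = 211 − 104 (+18 from intervention) = 125
  Q = 150 − 2·125 = -100
  N = 266 − 6·104 − 125 + 5·(-100) = -983
  W = 255 − 3·104 − 3·125 + (-983) = -1415
W: -1669 − (-1415) = -254

-254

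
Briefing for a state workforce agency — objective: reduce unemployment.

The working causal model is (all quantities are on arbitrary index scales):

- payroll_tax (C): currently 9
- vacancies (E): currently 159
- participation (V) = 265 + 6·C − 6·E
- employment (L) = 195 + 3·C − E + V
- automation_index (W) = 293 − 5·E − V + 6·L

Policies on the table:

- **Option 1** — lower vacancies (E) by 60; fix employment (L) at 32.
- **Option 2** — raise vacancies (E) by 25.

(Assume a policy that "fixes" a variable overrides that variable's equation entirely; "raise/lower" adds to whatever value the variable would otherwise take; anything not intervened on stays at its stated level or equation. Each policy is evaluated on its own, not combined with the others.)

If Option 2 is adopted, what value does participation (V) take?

-785

Option 2 (E + 25):
  C = 9
  E = 159 + 25 = 184
  V = 265 + 6·9 − 6·184 = -785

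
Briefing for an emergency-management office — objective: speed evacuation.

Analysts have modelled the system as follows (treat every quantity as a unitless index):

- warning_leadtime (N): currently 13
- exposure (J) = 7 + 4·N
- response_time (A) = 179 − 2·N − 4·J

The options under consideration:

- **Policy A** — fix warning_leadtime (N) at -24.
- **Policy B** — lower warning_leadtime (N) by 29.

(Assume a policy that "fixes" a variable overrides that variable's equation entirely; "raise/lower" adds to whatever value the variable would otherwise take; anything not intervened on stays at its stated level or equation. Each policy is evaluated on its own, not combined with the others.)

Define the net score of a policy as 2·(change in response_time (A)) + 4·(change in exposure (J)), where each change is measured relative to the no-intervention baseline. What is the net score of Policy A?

740

Baseline:
  N = 13
  J = 7 + 4·13 = 59
  A = 179 − 2·13 − 4·59 = -83
Policy A (N := -24):
  N = -24
  J = 7 + 4·(-24) = -89
  A = 179 − 2·(-24) − 4·(-89) = 583
ΔA = 583 − (-83) = 666; ΔJ = -89 − 59 = -148
Score = 2·666 + 4·(-148) = 740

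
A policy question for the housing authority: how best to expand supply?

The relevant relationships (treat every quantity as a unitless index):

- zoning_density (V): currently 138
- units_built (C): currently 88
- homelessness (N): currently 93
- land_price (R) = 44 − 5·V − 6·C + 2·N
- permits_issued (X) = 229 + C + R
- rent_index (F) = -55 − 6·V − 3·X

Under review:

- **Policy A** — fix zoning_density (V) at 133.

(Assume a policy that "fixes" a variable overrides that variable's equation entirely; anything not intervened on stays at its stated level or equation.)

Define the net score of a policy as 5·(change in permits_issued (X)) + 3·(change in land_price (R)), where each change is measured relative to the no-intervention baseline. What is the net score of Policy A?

200

Baseline:
  V = 138
  C = 88
  N = 93
  R = 44 − 5·138 − 6·88 + 2·93 = -988
  X = 229 + 88 + (-988) = -671
Policy A (V := 133):
  V = 133
  C = 88
  N = 93
  R = 44 − 5·133 − 6·88 + 2·93 = -963
  X = 229 + 88 + (-963) = -646
ΔX = -646 − (-671) = 25; ΔR = -963 − (-988) = 25
Score = 5·25 + 3·25 = 200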